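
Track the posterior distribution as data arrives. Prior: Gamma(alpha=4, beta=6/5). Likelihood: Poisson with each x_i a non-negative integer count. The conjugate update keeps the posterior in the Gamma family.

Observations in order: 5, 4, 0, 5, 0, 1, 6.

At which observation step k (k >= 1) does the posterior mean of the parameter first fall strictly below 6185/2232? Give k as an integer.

obs 1: x=5 → posterior Gamma(9, 11/5)
obs 2: x=4 → posterior Gamma(13, 16/5)
obs 3: x=0 → posterior Gamma(13, 21/5)
obs 4: x=5 → posterior Gamma(18, 26/5)
obs 5: x=0 → posterior Gamma(18, 31/5)
obs 6: x=1 → posterior Gamma(19, 36/5)
obs 7: x=6 → posterior Gamma(25, 41/5)

k = 6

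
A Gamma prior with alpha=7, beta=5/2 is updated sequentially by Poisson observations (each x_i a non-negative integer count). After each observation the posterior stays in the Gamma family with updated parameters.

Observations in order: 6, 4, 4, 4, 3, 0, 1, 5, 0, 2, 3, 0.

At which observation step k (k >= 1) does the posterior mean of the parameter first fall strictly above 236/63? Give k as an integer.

k = 2

obs 1: x=6 → posterior Gamma(13, 7/2)
obs 2: x=4 → posterior Gamma(17, 9/2)
obs 3: x=4 → posterior Gamma(21, 11/2)
obs 4: x=4 → posterior Gamma(25, 13/2)
obs 5: x=3 → posterior Gamma(28, 15/2)
obs 6: x=0 → posterior Gamma(28, 17/2)
obs 7: x=1 → posterior Gamma(29, 19/2)
obs 8: x=5 → posterior Gamma(34, 21/2)
obs 9: x=0 → posterior Gamma(34, 23/2)
obs 10: x=2 → posterior Gamma(36, 25/2)
obs 11: x=3 → posterior Gamma(39, 27/2)
obs 12: x=0 → posterior Gamma(39, 29/2)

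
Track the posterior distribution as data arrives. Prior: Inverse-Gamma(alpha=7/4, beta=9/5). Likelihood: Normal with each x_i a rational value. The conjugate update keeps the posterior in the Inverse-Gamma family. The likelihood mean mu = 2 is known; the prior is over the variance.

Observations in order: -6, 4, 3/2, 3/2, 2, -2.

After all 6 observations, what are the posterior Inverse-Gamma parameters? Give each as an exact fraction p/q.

obs 1: x=-6 → posterior Inverse-Gamma(9/4, 169/5)
obs 2: x=4 → posterior Inverse-Gamma(11/4, 179/5)
obs 3: x=3/2 → posterior Inverse-Gamma(13/4, 1437/40)
obs 4: x=3/2 → posterior Inverse-Gamma(15/4, 721/20)
obs 5: x=2 → posterior Inverse-Gamma(17/4, 721/20)
obs 6: x=-2 → posterior Inverse-Gamma(19/4, 881/20)

alpha=19/4, beta=881/20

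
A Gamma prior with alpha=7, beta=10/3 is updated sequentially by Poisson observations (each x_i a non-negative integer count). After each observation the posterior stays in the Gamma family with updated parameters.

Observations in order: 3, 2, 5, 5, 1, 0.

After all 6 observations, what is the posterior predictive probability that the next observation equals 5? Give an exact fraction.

obs 1: x=3 → posterior Gamma(10, 13/3)
obs 2: x=2 → posterior Gamma(12, 16/3)
obs 3: x=5 → posterior Gamma(17, 19/3)
obs 4: x=5 → posterior Gamma(22, 22/3)
obs 5: x=1 → posterior Gamma(23, 25/3)
obs 6: x=0 → posterior Gamma(23, 28/3)

37781217325899459180378107749367839457280/572964121067545096123347421337293637543041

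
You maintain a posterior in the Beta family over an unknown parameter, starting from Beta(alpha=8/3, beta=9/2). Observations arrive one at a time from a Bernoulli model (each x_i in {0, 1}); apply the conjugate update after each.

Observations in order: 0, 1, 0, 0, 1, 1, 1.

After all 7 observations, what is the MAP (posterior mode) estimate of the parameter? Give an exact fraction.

obs 1: x=0 → posterior Beta(8/3, 11/2)
obs 2: x=1 → posterior Beta(11/3, 11/2)
obs 3: x=0 → posterior Beta(11/3, 13/2)
obs 4: x=0 → posterior Beta(11/3, 15/2)
obs 5: x=1 → posterior Beta(14/3, 15/2)
obs 6: x=1 → posterior Beta(17/3, 15/2)
obs 7: x=1 → posterior Beta(20/3, 15/2)

34/73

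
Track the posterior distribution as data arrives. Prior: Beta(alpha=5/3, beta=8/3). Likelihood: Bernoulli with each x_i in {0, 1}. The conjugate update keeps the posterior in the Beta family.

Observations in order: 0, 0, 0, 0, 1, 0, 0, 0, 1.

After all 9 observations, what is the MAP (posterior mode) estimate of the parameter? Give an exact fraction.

4/17

obs 1: x=0 → posterior Beta(5/3, 11/3)
obs 2: x=0 → posterior Beta(5/3, 14/3)
obs 3: x=0 → posterior Beta(5/3, 17/3)
obs 4: x=0 → posterior Beta(5/3, 20/3)
obs 5: x=1 → posterior Beta(8/3, 20/3)
obs 6: x=0 → posterior Beta(8/3, 23/3)
obs 7: x=0 → posterior Beta(8/3, 26/3)
obs 8: x=0 → posterior Beta(8/3, 29/3)
obs 9: x=1 → posterior Beta(11/3, 29/3)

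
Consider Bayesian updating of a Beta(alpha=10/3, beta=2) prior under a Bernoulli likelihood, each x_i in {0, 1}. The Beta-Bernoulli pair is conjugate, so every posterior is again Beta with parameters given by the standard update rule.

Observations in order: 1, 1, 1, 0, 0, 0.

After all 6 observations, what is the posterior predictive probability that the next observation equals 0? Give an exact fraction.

obs 1: x=1 → posterior Beta(13/3, 2)
obs 2: x=1 → posterior Beta(16/3, 2)
obs 3: x=1 → posterior Beta(19/3, 2)
obs 4: x=0 → posterior Beta(19/3, 3)
obs 5: x=0 → posterior Beta(19/3, 4)
obs 6: x=0 → posterior Beta(19/3, 5)

15/34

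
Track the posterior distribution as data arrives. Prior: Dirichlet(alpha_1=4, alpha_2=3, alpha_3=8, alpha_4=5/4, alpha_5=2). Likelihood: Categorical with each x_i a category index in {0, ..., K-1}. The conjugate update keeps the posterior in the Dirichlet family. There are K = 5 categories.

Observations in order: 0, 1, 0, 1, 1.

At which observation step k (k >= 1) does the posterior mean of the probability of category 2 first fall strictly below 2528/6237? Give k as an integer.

obs 1: x=0 → posterior Dirichlet(5, 3, 8, 5/4, 2)
obs 2: x=1 → posterior Dirichlet(5, 4, 8, 5/4, 2)
obs 3: x=0 → posterior Dirichlet(6, 4, 8, 5/4, 2)
obs 4: x=1 → posterior Dirichlet(6, 5, 8, 5/4, 2)
obs 5: x=1 → posterior Dirichlet(6, 6, 8, 5/4, 2)

k = 2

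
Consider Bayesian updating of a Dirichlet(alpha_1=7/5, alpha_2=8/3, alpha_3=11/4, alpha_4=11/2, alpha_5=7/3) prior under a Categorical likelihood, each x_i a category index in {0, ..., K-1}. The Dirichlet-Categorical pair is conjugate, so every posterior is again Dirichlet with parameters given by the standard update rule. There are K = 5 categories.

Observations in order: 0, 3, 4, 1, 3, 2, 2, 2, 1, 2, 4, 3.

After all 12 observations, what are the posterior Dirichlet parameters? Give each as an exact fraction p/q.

obs 1: x=0 → posterior Dirichlet(12/5, 8/3, 11/4, 11/2, 7/3)
obs 2: x=3 → posterior Dirichlet(12/5, 8/3, 11/4, 13/2, 7/3)
obs 3: x=4 → posterior Dirichlet(12/5, 8/3, 11/4, 13/2, 10/3)
obs 4: x=1 → posterior Dirichlet(12/5, 11/3, 11/4, 13/2, 10/3)
obs 5: x=3 → posterior Dirichlet(12/5, 11/3, 11/4, 15/2, 10/3)
obs 6: x=2 → posterior Dirichlet(12/5, 11/3, 15/4, 15/2, 10/3)
obs 7: x=2 → posterior Dirichlet(12/5, 11/3, 19/4, 15/2, 10/3)
obs 8: x=2 → posterior Dirichlet(12/5, 11/3, 23/4, 15/2, 10/3)
obs 9: x=1 → posterior Dirichlet(12/5, 14/3, 23/4, 15/2, 10/3)
obs 10: x=2 → posterior Dirichlet(12/5, 14/3, 27/4, 15/2, 10/3)
obs 11: x=4 → posterior Dirichlet(12/5, 14/3, 27/4, 15/2, 13/3)
obs 12: x=3 → posterior Dirichlet(12/5, 14/3, 27/4, 17/2, 13/3)

alpha_1=12/5, alpha_2=14/3, alpha_3=27/4, alpha_4=17/2, alpha_5=13/3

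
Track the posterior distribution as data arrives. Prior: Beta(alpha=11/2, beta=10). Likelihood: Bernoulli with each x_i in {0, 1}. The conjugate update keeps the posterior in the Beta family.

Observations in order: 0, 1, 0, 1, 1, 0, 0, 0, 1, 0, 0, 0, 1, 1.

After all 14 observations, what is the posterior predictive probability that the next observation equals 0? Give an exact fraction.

36/59

obs 1: x=0 → posterior Beta(11/2, 11)
obs 2: x=1 → posterior Beta(13/2, 11)
obs 3: x=0 → posterior Beta(13/2, 12)
obs 4: x=1 → posterior Beta(15/2, 12)
obs 5: x=1 → posterior Beta(17/2, 12)
obs 6: x=0 → posterior Beta(17/2, 13)
obs 7: x=0 → posterior Beta(17/2, 14)
obs 8: x=0 → posterior Beta(17/2, 15)
obs 9: x=1 → posterior Beta(19/2, 15)
obs 10: x=0 → posterior Beta(19/2, 16)
obs 11: x=0 → posterior Beta(19/2, 17)
obs 12: x=0 → posterior Beta(19/2, 18)
obs 13: x=1 → posterior Beta(21/2, 18)
obs 14: x=1 → posterior Beta(23/2, 18)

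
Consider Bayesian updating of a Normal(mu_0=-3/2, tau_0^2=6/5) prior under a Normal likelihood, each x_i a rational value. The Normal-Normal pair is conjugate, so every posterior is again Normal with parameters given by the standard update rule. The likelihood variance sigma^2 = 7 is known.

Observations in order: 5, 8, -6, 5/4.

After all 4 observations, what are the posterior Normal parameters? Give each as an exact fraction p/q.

mu_0=-3/59, tau_0^2=42/59

obs 1: x=5 → posterior Normal(-45/82, 42/41)
obs 2: x=8 → posterior Normal(51/94, 42/47)
obs 3: x=-6 → posterior Normal(-21/106, 42/53)
obs 4: x=5/4 → posterior Normal(-3/59, 42/59)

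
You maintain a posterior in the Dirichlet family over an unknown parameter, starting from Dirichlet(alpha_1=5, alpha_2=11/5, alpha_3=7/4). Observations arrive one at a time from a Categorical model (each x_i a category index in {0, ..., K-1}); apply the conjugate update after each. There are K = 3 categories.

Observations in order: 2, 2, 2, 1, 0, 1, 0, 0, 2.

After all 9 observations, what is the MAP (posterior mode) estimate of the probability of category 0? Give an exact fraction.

obs 1: x=2 → posterior Dirichlet(5, 11/5, 11/4)
obs 2: x=2 → posterior Dirichlet(5, 11/5, 15/4)
obs 3: x=2 → posterior Dirichlet(5, 11/5, 19/4)
obs 4: x=1 → posterior Dirichlet(5, 16/5, 19/4)
obs 5: x=0 → posterior Dirichlet(6, 16/5, 19/4)
obs 6: x=1 → posterior Dirichlet(6, 21/5, 19/4)
obs 7: x=0 → posterior Dirichlet(7, 21/5, 19/4)
obs 8: x=0 → posterior Dirichlet(8, 21/5, 19/4)
obs 9: x=2 → posterior Dirichlet(8, 21/5, 23/4)

140/299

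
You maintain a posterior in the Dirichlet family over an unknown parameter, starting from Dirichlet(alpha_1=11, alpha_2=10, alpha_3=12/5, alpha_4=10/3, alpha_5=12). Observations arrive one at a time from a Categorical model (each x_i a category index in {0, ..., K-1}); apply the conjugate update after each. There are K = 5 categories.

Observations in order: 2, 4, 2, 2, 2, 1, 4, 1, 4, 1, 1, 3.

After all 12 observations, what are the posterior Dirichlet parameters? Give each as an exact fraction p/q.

alpha_1=11, alpha_2=14, alpha_3=32/5, alpha_4=13/3, alpha_5=15

obs 1: x=2 → posterior Dirichlet(11, 10, 17/5, 10/3, 12)
obs 2: x=4 → posterior Dirichlet(11, 10, 17/5, 10/3, 13)
obs 3: x=2 → posterior Dirichlet(11, 10, 22/5, 10/3, 13)
obs 4: x=2 → posterior Dirichlet(11, 10, 27/5, 10/3, 13)
obs 5: x=2 → posterior Dirichlet(11, 10, 32/5, 10/3, 13)
obs 6: x=1 → posterior Dirichlet(11, 11, 32/5, 10/3, 13)
obs 7: x=4 → posterior Dirichlet(11, 11, 32/5, 10/3, 14)
obs 8: x=1 → posterior Dirichlet(11, 12, 32/5, 10/3, 14)
obs 9: x=4 → posterior Dirichlet(11, 12, 32/5, 10/3, 15)
obs 10: x=1 → posterior Dirichlet(11, 13, 32/5, 10/3, 15)
obs 11: x=1 → posterior Dirichlet(11, 14, 32/5, 10/3, 15)
obs 12: x=3 → posterior Dirichlet(11, 14, 32/5, 13/3, 15)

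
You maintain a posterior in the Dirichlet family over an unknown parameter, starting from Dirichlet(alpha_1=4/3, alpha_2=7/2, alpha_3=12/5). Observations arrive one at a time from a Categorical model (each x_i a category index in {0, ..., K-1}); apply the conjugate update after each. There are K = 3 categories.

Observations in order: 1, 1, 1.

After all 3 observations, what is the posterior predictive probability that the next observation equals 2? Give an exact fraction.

obs 1: x=1 → posterior Dirichlet(4/3, 9/2, 12/5)
obs 2: x=1 → posterior Dirichlet(4/3, 11/2, 12/5)
obs 3: x=1 → posterior Dirichlet(4/3, 13/2, 12/5)

72/307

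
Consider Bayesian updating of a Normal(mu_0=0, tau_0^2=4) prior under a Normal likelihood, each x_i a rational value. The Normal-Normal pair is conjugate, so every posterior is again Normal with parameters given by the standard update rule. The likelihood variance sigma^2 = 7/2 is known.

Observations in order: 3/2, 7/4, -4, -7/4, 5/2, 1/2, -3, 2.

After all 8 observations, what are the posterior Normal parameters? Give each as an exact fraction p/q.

mu_0=-4/71, tau_0^2=28/71

obs 1: x=3/2 → posterior Normal(4/5, 28/15)
obs 2: x=7/4 → posterior Normal(26/23, 28/23)
obs 3: x=-4 → posterior Normal(-6/31, 28/31)
obs 4: x=-7/4 → posterior Normal(-20/39, 28/39)
obs 5: x=5/2 → posterior Normal(0, 28/47)
obs 6: x=1/2 → posterior Normal(4/55, 28/55)
obs 7: x=-3 → posterior Normal(-20/63, 4/9)
obs 8: x=2 → posterior Normal(-4/71, 28/71)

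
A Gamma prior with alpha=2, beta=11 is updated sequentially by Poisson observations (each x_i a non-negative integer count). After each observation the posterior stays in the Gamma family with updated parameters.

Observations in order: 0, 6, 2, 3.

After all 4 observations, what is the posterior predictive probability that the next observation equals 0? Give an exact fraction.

obs 1: x=0 → posterior Gamma(2, 12)
obs 2: x=6 → posterior Gamma(8, 13)
obs 3: x=2 → posterior Gamma(10, 14)
obs 4: x=3 → posterior Gamma(13, 15)

1946195068359375/4503599627370496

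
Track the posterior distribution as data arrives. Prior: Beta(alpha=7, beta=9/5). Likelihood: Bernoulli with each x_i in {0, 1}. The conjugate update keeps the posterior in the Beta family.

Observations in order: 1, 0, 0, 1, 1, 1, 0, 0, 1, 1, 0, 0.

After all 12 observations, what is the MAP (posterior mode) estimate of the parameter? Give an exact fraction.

30/47

obs 1: x=1 → posterior Beta(8, 9/5)
obs 2: x=0 → posterior Beta(8, 14/5)
obs 3: x=0 → posterior Beta(8, 19/5)
obs 4: x=1 → posterior Beta(9, 19/5)
obs 5: x=1 → posterior Beta(10, 19/5)
obs 6: x=1 → posterior Beta(11, 19/5)
obs 7: x=0 → posterior Beta(11, 24/5)
obs 8: x=0 → posterior Beta(11, 29/5)
obs 9: x=1 → posterior Beta(12, 29/5)
obs 10: x=1 → posterior Beta(13, 29/5)
obs 11: x=0 → posterior Beta(13, 34/5)
obs 12: x=0 → posterior Beta(13, 39/5)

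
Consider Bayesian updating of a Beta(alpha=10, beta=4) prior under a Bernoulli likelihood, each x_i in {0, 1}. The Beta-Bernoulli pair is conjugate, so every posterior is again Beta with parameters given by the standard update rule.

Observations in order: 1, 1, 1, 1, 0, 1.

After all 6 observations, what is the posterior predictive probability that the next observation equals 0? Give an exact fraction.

obs 1: x=1 → posterior Beta(11, 4)
obs 2: x=1 → posterior Beta(12, 4)
obs 3: x=1 → posterior Beta(13, 4)
obs 4: x=1 → posterior Beta(14, 4)
obs 5: x=0 → posterior Beta(14, 5)
obs 6: x=1 → posterior Beta(15, 5)

1/4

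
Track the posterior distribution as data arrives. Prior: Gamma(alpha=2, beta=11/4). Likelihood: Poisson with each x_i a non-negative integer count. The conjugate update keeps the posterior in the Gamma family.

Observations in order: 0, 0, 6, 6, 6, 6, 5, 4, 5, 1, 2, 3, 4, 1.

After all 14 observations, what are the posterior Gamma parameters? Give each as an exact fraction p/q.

obs 1: x=0 → posterior Gamma(2, 15/4)
obs 2: x=0 → posterior Gamma(2, 19/4)
obs 3: x=6 → posterior Gamma(8, 23/4)
obs 4: x=6 → posterior Gamma(14, 27/4)
obs 5: x=6 → posterior Gamma(20, 31/4)
obs 6: x=6 → posterior Gamma(26, 35/4)
obs 7: x=5 → posterior Gamma(31, 39/4)
obs 8: x=4 → posterior Gamma(35, 43/4)
obs 9: x=5 → posterior Gamma(40, 47/4)
obs 10: x=1 → posterior Gamma(41, 51/4)
obs 11: x=2 → posterior Gamma(43, 55/4)
obs 12: x=3 → posterior Gamma(46, 59/4)
obs 13: x=4 → posterior Gamma(50, 63/4)
obs 14: x=1 → posterior Gamma(51, 67/4)

alpha=51, beta=67/4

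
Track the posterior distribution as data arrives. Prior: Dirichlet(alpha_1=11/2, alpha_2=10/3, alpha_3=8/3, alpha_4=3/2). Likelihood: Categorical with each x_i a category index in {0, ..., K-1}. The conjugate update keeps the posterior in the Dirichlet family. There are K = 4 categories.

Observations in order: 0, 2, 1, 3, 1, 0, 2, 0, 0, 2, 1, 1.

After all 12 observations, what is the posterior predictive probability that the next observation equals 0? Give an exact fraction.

19/50

obs 1: x=0 → posterior Dirichlet(13/2, 10/3, 8/3, 3/2)
obs 2: x=2 → posterior Dirichlet(13/2, 10/3, 11/3, 3/2)
obs 3: x=1 → posterior Dirichlet(13/2, 13/3, 11/3, 3/2)
obs 4: x=3 → posterior Dirichlet(13/2, 13/3, 11/3, 5/2)
obs 5: x=1 → posterior Dirichlet(13/2, 16/3, 11/3, 5/2)
obs 6: x=0 → posterior Dirichlet(15/2, 16/3, 11/3, 5/2)
obs 7: x=2 → posterior Dirichlet(15/2, 16/3, 14/3, 5/2)
obs 8: x=0 → posterior Dirichlet(17/2, 16/3, 14/3, 5/2)
obs 9: x=0 → posterior Dirichlet(19/2, 16/3, 14/3, 5/2)
obs 10: x=2 → posterior Dirichlet(19/2, 16/3, 17/3, 5/2)
obs 11: x=1 → posterior Dirichlet(19/2, 19/3, 17/3, 5/2)
obs 12: x=1 → posterior Dirichlet(19/2, 22/3, 17/3, 5/2)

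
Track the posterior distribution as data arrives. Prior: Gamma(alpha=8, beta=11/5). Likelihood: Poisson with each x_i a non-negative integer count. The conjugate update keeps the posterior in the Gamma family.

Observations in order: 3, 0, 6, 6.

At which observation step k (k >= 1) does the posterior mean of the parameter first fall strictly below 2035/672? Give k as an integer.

obs 1: x=3 → posterior Gamma(11, 16/5)
obs 2: x=0 → posterior Gamma(11, 21/5)
obs 3: x=6 → posterior Gamma(17, 26/5)
obs 4: x=6 → posterior Gamma(23, 31/5)

k = 2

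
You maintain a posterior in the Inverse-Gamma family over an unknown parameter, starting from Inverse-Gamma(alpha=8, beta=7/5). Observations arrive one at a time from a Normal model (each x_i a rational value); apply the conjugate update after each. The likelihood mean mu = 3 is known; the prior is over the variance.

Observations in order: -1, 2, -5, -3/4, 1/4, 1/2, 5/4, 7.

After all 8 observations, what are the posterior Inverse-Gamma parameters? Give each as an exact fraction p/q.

alpha=12, beta=10459/160

obs 1: x=-1 → posterior Inverse-Gamma(17/2, 47/5)
obs 2: x=2 → posterior Inverse-Gamma(9, 99/10)
obs 3: x=-5 → posterior Inverse-Gamma(19/2, 419/10)
obs 4: x=-3/4 → posterior Inverse-Gamma(10, 7829/160)
obs 5: x=1/4 → posterior Inverse-Gamma(21/2, 4217/80)
obs 6: x=1/2 → posterior Inverse-Gamma(11, 4467/80)
obs 7: x=5/4 → posterior Inverse-Gamma(23/2, 9179/160)
obs 8: x=7 → posterior Inverse-Gamma(12, 10459/160)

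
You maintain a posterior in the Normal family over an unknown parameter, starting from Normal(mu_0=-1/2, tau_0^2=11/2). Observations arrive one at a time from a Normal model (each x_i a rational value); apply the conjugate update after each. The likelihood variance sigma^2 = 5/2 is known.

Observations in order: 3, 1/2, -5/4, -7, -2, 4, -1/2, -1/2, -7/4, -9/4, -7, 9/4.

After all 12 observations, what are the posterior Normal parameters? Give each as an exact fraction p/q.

mu_0=-140/137, tau_0^2=55/274

obs 1: x=3 → posterior Normal(61/32, 55/32)
obs 2: x=1/2 → posterior Normal(4/3, 55/54)
obs 3: x=-5/4 → posterior Normal(89/152, 55/76)
obs 4: x=-7 → posterior Normal(-219/196, 55/98)
obs 5: x=-2 → posterior Normal(-307/240, 11/24)
obs 6: x=4 → posterior Normal(-131/284, 55/142)
obs 7: x=-1/2 → posterior Normal(-153/328, 55/164)
obs 8: x=-1/2 → posterior Normal(-175/372, 55/186)
obs 9: x=-7/4 → posterior Normal(-63/104, 55/208)
obs 10: x=-9/4 → posterior Normal(-351/460, 11/46)
obs 11: x=-7 → posterior Normal(-659/504, 55/252)
obs 12: x=9/4 → posterior Normal(-140/137, 55/274)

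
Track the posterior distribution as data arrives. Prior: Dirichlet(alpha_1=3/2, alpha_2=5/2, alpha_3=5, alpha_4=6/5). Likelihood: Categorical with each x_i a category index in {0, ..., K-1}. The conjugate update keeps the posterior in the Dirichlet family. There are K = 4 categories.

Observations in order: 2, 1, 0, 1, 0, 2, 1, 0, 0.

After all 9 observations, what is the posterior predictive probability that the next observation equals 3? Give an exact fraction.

1/16

obs 1: x=2 → posterior Dirichlet(3/2, 5/2, 6, 6/5)
obs 2: x=1 → posterior Dirichlet(3/2, 7/2, 6, 6/5)
obs 3: x=0 → posterior Dirichlet(5/2, 7/2, 6, 6/5)
obs 4: x=1 → posterior Dirichlet(5/2, 9/2, 6, 6/5)
obs 5: x=0 → posterior Dirichlet(7/2, 9/2, 6, 6/5)
obs 6: x=2 → posterior Dirichlet(7/2, 9/2, 7, 6/5)
obs 7: x=1 → posterior Dirichlet(7/2, 11/2, 7, 6/5)
obs 8: x=0 → posterior Dirichlet(9/2, 11/2, 7, 6/5)
obs 9: x=0 → posterior Dirichlet(11/2, 11/2, 7, 6/5)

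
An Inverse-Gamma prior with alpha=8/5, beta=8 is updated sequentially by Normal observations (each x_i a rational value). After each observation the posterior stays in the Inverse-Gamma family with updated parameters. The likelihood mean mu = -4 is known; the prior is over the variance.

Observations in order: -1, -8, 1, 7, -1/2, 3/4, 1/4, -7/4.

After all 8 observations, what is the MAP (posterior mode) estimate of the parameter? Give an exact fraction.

obs 1: x=-1 → posterior Inverse-Gamma(21/10, 25/2)
obs 2: x=-8 → posterior Inverse-Gamma(13/5, 41/2)
obs 3: x=1 → posterior Inverse-Gamma(31/10, 33)
obs 4: x=7 → posterior Inverse-Gamma(18/5, 187/2)
obs 5: x=-1/2 → posterior Inverse-Gamma(41/10, 797/8)
obs 6: x=3/4 → posterior Inverse-Gamma(23/5, 3549/32)
obs 7: x=1/4 → posterior Inverse-Gamma(51/10, 1919/16)
obs 8: x=-7/4 → posterior Inverse-Gamma(28/5, 3919/32)

19595/1056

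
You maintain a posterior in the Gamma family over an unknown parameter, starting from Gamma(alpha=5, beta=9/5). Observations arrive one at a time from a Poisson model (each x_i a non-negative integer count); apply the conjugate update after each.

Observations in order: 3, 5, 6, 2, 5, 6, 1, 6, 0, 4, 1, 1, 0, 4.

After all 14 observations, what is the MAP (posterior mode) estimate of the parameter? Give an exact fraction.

obs 1: x=3 → posterior Gamma(8, 14/5)
obs 2: x=5 → posterior Gamma(13, 19/5)
obs 3: x=6 → posterior Gamma(19, 24/5)
obs 4: x=2 → posterior Gamma(21, 29/5)
obs 5: x=5 → posterior Gamma(26, 34/5)
obs 6: x=6 → posterior Gamma(32, 39/5)
obs 7: x=1 → posterior Gamma(33, 44/5)
obs 8: x=6 → posterior Gamma(39, 49/5)
obs 9: x=0 → posterior Gamma(39, 54/5)
obs 10: x=4 → posterior Gamma(43, 59/5)
obs 11: x=1 → posterior Gamma(44, 64/5)
obs 12: x=1 → posterior Gamma(45, 69/5)
obs 13: x=0 → posterior Gamma(45, 74/5)
obs 14: x=4 → posterior Gamma(49, 79/5)

240/79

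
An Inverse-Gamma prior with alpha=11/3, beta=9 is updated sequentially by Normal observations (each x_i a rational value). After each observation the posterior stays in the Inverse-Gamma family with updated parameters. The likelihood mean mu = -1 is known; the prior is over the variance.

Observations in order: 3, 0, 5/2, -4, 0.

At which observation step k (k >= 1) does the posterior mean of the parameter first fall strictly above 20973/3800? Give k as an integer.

obs 1: x=3 → posterior Inverse-Gamma(25/6, 17)
obs 2: x=0 → posterior Inverse-Gamma(14/3, 35/2)
obs 3: x=5/2 → posterior Inverse-Gamma(31/6, 189/8)
obs 4: x=-4 → posterior Inverse-Gamma(17/3, 225/8)
obs 5: x=0 → posterior Inverse-Gamma(37/6, 229/8)

k = 3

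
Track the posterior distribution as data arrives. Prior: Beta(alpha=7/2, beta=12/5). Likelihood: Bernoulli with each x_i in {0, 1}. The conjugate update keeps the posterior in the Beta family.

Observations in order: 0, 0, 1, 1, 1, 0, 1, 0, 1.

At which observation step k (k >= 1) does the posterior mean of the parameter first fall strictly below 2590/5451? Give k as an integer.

k = 2

obs 1: x=0 → posterior Beta(7/2, 17/5)
obs 2: x=0 → posterior Beta(7/2, 22/5)
obs 3: x=1 → posterior Beta(9/2, 22/5)
obs 4: x=1 → posterior Beta(11/2, 22/5)
obs 5: x=1 → posterior Beta(13/2, 22/5)
obs 6: x=0 → posterior Beta(13/2, 27/5)
obs 7: x=1 → posterior Beta(15/2, 27/5)
obs 8: x=0 → posterior Beta(15/2, 32/5)
obs 9: x=1 → posterior Beta(17/2, 32/5)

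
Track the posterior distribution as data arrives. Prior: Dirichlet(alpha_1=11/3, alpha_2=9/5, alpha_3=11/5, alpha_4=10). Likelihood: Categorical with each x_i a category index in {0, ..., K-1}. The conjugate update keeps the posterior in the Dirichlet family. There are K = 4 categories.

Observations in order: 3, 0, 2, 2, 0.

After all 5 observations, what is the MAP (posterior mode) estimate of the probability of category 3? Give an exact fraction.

15/28

obs 1: x=3 → posterior Dirichlet(11/3, 9/5, 11/5, 11)
obs 2: x=0 → posterior Dirichlet(14/3, 9/5, 11/5, 11)
obs 3: x=2 → posterior Dirichlet(14/3, 9/5, 16/5, 11)
obs 4: x=2 → posterior Dirichlet(14/3, 9/5, 21/5, 11)
obs 5: x=0 → posterior Dirichlet(17/3, 9/5, 21/5, 11)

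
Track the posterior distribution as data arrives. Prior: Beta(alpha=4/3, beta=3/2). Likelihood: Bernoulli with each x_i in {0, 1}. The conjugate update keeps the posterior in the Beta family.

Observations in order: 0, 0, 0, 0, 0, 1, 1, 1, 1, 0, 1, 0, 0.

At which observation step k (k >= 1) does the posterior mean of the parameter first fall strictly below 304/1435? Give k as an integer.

obs 1: x=0 → posterior Beta(4/3, 5/2)
obs 2: x=0 → posterior Beta(4/3, 7/2)
obs 3: x=0 → posterior Beta(4/3, 9/2)
obs 4: x=0 → posterior Beta(4/3, 11/2)
obs 5: x=0 → posterior Beta(4/3, 13/2)
obs 6: x=1 → posterior Beta(7/3, 13/2)
obs 7: x=1 → posterior Beta(10/3, 13/2)
obs 8: x=1 → posterior Beta(13/3, 13/2)
obs 9: x=1 → posterior Beta(16/3, 13/2)
obs 10: x=0 → posterior Beta(16/3, 15/2)
obs 11: x=1 → posterior Beta(19/3, 15/2)
obs 12: x=0 → posterior Beta(19/3, 17/2)
obs 13: x=0 → posterior Beta(19/3, 19/2)

k = 4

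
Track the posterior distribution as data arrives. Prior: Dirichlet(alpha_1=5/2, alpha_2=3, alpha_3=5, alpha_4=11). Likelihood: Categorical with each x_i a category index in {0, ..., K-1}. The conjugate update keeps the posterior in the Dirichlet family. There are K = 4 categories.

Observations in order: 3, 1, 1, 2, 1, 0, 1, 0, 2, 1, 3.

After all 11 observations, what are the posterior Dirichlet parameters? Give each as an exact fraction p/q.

alpha_1=9/2, alpha_2=8, alpha_3=7, alpha_4=13

obs 1: x=3 → posterior Dirichlet(5/2, 3, 5, 12)
obs 2: x=1 → posterior Dirichlet(5/2, 4, 5, 12)
obs 3: x=1 → posterior Dirichlet(5/2, 5, 5, 12)
obs 4: x=2 → posterior Dirichlet(5/2, 5, 6, 12)
obs 5: x=1 → posterior Dirichlet(5/2, 6, 6, 12)
obs 6: x=0 → posterior Dirichlet(7/2, 6, 6, 12)
obs 7: x=1 → posterior Dirichlet(7/2, 7, 6, 12)
obs 8: x=0 → posterior Dirichlet(9/2, 7, 6, 12)
obs 9: x=2 → posterior Dirichlet(9/2, 7, 7, 12)
obs 10: x=1 → posterior Dirichlet(9/2, 8, 7, 12)
obs 11: x=3 → posterior Dirichlet(9/2, 8, 7, 13)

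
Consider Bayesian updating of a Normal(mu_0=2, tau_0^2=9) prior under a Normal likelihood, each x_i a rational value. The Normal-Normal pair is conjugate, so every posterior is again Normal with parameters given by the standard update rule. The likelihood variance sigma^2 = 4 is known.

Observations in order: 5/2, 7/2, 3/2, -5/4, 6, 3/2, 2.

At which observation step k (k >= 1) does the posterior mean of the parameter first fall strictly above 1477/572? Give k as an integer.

obs 1: x=5/2 → posterior Normal(61/26, 36/13)
obs 2: x=7/2 → posterior Normal(31/11, 18/11)
obs 3: x=3/2 → posterior Normal(151/62, 36/31)
obs 4: x=-5/4 → posterior Normal(257/160, 9/10)
obs 5: x=6 → posterior Normal(473/196, 36/49)
obs 6: x=3/2 → posterior Normal(527/232, 18/29)
obs 7: x=2 → posterior Normal(599/268, 36/67)

k = 2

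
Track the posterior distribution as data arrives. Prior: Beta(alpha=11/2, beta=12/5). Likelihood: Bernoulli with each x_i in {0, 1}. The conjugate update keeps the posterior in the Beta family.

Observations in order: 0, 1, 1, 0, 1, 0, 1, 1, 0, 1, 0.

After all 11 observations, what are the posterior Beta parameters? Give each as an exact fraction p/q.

obs 1: x=0 → posterior Beta(11/2, 17/5)
obs 2: x=1 → posterior Beta(13/2, 17/5)
obs 3: x=1 → posterior Beta(15/2, 17/5)
obs 4: x=0 → posterior Beta(15/2, 22/5)
obs 5: x=1 → posterior Beta(17/2, 22/5)
obs 6: x=0 → posterior Beta(17/2, 27/5)
obs 7: x=1 → posterior Beta(19/2, 27/5)
obs 8: x=1 → posterior Beta(21/2, 27/5)
obs 9: x=0 → posterior Beta(21/2, 32/5)
obs 10: x=1 → posterior Beta(23/2, 32/5)
obs 11: x=0 → posterior Beta(23/2, 37/5)

alpha=23/2, beta=37/5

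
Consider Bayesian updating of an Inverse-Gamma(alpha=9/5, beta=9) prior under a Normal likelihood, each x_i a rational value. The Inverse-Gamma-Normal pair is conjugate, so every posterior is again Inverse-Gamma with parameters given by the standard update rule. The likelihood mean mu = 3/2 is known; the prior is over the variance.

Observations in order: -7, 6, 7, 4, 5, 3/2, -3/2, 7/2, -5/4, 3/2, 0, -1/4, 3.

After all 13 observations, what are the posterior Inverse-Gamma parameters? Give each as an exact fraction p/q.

obs 1: x=-7 → posterior Inverse-Gamma(23/10, 361/8)
obs 2: x=6 → posterior Inverse-Gamma(14/5, 221/4)
obs 3: x=7 → posterior Inverse-Gamma(33/10, 563/8)
obs 4: x=4 → posterior Inverse-Gamma(19/5, 147/2)
obs 5: x=5 → posterior Inverse-Gamma(43/10, 637/8)
obs 6: x=3/2 → posterior Inverse-Gamma(24/5, 637/8)
obs 7: x=-3/2 → posterior Inverse-Gamma(53/10, 673/8)
obs 8: x=7/2 → posterior Inverse-Gamma(29/5, 689/8)
obs 9: x=-5/4 → posterior Inverse-Gamma(63/10, 2877/32)
obs 10: x=3/2 → posterior Inverse-Gamma(34/5, 2877/32)
obs 11: x=0 → posterior Inverse-Gamma(73/10, 2913/32)
obs 12: x=-1/4 → posterior Inverse-Gamma(39/5, 1481/16)
obs 13: x=3 → posterior Inverse-Gamma(83/10, 1499/16)

alpha=83/10, beta=1499/16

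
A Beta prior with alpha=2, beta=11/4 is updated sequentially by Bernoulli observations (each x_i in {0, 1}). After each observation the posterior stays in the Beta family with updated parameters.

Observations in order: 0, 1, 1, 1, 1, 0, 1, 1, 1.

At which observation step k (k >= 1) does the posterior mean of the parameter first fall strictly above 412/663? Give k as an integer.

obs 1: x=0 → posterior Beta(2, 15/4)
obs 2: x=1 → posterior Beta(3, 15/4)
obs 3: x=1 → posterior Beta(4, 15/4)
obs 4: x=1 → posterior Beta(5, 15/4)
obs 5: x=1 → posterior Beta(6, 15/4)
obs 6: x=0 → posterior Beta(6, 19/4)
obs 7: x=1 → posterior Beta(7, 19/4)
obs 8: x=1 → posterior Beta(8, 19/4)
obs 9: x=1 → posterior Beta(9, 19/4)

k = 8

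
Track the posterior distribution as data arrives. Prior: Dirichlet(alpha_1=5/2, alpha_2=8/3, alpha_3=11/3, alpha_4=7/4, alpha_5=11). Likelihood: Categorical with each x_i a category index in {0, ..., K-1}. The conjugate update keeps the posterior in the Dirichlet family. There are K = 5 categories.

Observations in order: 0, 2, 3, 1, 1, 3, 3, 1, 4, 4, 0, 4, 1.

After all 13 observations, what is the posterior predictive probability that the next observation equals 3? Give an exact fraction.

obs 1: x=0 → posterior Dirichlet(7/2, 8/3, 11/3, 7/4, 11)
obs 2: x=2 → posterior Dirichlet(7/2, 8/3, 14/3, 7/4, 11)
obs 3: x=3 → posterior Dirichlet(7/2, 8/3, 14/3, 11/4, 11)
obs 4: x=1 → posterior Dirichlet(7/2, 11/3, 14/3, 11/4, 11)
obs 5: x=1 → posterior Dirichlet(7/2, 14/3, 14/3, 11/4, 11)
obs 6: x=3 → posterior Dirichlet(7/2, 14/3, 14/3, 15/4, 11)
obs 7: x=3 → posterior Dirichlet(7/2, 14/3, 14/3, 19/4, 11)
obs 8: x=1 → posterior Dirichlet(7/2, 17/3, 14/3, 19/4, 11)
obs 9: x=4 → posterior Dirichlet(7/2, 17/3, 14/3, 19/4, 12)
obs 10: x=4 → posterior Dirichlet(7/2, 17/3, 14/3, 19/4, 13)
obs 11: x=0 → posterior Dirichlet(9/2, 17/3, 14/3, 19/4, 13)
obs 12: x=4 → posterior Dirichlet(9/2, 17/3, 14/3, 19/4, 14)
obs 13: x=1 → posterior Dirichlet(9/2, 20/3, 14/3, 19/4, 14)

57/415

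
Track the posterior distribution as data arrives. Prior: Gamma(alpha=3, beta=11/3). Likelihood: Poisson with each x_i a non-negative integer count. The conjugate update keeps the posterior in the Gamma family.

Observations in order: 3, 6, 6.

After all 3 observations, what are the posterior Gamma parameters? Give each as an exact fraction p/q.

alpha=18, beta=20/3

obs 1: x=3 → posterior Gamma(6, 14/3)
obs 2: x=6 → posterior Gamma(12, 17/3)
obs 3: x=6 → posterior Gamma(18, 20/3)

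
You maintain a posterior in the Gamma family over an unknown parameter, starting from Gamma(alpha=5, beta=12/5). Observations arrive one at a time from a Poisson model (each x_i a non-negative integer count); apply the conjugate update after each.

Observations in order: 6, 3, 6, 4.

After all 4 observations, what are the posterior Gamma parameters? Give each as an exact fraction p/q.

alpha=24, beta=32/5

obs 1: x=6 → posterior Gamma(11, 17/5)
obs 2: x=3 → posterior Gamma(14, 22/5)
obs 3: x=6 → posterior Gamma(20, 27/5)
obs 4: x=4 → posterior Gamma(24, 32/5)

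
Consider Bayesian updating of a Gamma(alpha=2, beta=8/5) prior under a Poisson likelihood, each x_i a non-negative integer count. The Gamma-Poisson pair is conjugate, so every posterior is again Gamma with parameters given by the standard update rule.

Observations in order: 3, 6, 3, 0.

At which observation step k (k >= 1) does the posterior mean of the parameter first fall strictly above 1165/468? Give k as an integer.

k = 2

obs 1: x=3 → posterior Gamma(5, 13/5)
obs 2: x=6 → posterior Gamma(11, 18/5)
obs 3: x=3 → posterior Gamma(14, 23/5)
obs 4: x=0 → posterior Gamma(14, 28/5)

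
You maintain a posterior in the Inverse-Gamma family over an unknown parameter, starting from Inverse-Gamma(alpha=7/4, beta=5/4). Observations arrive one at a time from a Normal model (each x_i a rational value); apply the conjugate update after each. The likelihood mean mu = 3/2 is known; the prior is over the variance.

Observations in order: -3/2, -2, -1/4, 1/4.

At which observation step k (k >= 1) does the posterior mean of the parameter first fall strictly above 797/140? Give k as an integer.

k = 2

obs 1: x=-3/2 → posterior Inverse-Gamma(9/4, 23/4)
obs 2: x=-2 → posterior Inverse-Gamma(11/4, 95/8)
obs 3: x=-1/4 → posterior Inverse-Gamma(13/4, 429/32)
obs 4: x=1/4 → posterior Inverse-Gamma(15/4, 227/16)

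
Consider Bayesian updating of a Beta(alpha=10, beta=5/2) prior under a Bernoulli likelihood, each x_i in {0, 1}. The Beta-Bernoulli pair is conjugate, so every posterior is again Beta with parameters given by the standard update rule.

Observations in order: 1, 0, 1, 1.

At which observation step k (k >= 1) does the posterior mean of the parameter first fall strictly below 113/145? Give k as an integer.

obs 1: x=1 → posterior Beta(11, 5/2)
obs 2: x=0 → posterior Beta(11, 7/2)
obs 3: x=1 → posterior Beta(12, 7/2)
obs 4: x=1 → posterior Beta(13, 7/2)

k = 2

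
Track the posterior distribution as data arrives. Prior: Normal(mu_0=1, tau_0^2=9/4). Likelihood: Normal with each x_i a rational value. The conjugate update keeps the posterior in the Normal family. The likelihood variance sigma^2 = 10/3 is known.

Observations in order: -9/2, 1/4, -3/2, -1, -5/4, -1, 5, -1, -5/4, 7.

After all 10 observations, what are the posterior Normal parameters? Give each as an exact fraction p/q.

mu_0=241/1240, tau_0^2=9/31

obs 1: x=-9/2 → posterior Normal(-163/134, 90/67)
obs 2: x=1/4 → posterior Normal(-299/376, 45/47)
obs 3: x=-3/2 → posterior Normal(-461/484, 90/121)
obs 4: x=-1 → posterior Normal(-569/592, 45/74)
obs 5: x=-5/4 → posterior Normal(-176/175, 18/35)
obs 6: x=-1 → posterior Normal(-203/202, 45/101)
obs 7: x=5 → posterior Normal(-68/229, 90/229)
obs 8: x=-1 → posterior Normal(-95/256, 45/128)
obs 9: x=-5/4 → posterior Normal(-515/1132, 90/283)
obs 10: x=7 → posterior Normal(241/1240, 9/31)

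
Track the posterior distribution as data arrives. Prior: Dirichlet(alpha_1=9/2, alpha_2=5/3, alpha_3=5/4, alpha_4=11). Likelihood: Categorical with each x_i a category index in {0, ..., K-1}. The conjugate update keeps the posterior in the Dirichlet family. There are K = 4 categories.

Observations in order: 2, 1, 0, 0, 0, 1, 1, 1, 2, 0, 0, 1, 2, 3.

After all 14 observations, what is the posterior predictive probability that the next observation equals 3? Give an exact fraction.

obs 1: x=2 → posterior Dirichlet(9/2, 5/3, 9/4, 11)
obs 2: x=1 → posterior Dirichlet(9/2, 8/3, 9/4, 11)
obs 3: x=0 → posterior Dirichlet(11/2, 8/3, 9/4, 11)
obs 4: x=0 → posterior Dirichlet(13/2, 8/3, 9/4, 11)
obs 5: x=0 → posterior Dirichlet(15/2, 8/3, 9/4, 11)
obs 6: x=1 → posterior Dirichlet(15/2, 11/3, 9/4, 11)
obs 7: x=1 → posterior Dirichlet(15/2, 14/3, 9/4, 11)
obs 8: x=1 → posterior Dirichlet(15/2, 17/3, 9/4, 11)
obs 9: x=2 → posterior Dirichlet(15/2, 17/3, 13/4, 11)
obs 10: x=0 → posterior Dirichlet(17/2, 17/3, 13/4, 11)
obs 11: x=0 → posterior Dirichlet(19/2, 17/3, 13/4, 11)
obs 12: x=1 → posterior Dirichlet(19/2, 20/3, 13/4, 11)
obs 13: x=2 → posterior Dirichlet(19/2, 20/3, 17/4, 11)
obs 14: x=3 → posterior Dirichlet(19/2, 20/3, 17/4, 12)

144/389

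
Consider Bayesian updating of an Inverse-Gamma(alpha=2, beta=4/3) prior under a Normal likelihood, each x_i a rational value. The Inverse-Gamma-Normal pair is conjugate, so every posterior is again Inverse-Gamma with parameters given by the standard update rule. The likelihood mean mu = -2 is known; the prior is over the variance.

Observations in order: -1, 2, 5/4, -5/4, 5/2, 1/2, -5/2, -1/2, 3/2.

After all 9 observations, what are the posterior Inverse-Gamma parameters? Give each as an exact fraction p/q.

obs 1: x=-1 → posterior Inverse-Gamma(5/2, 11/6)
obs 2: x=2 → posterior Inverse-Gamma(3, 59/6)
obs 3: x=5/4 → posterior Inverse-Gamma(7/2, 1451/96)
obs 4: x=-5/4 → posterior Inverse-Gamma(4, 739/48)
obs 5: x=5/2 → posterior Inverse-Gamma(9/2, 1225/48)
obs 6: x=1/2 → posterior Inverse-Gamma(5, 1375/48)
obs 7: x=-5/2 → posterior Inverse-Gamma(11/2, 1381/48)
obs 8: x=-1/2 → posterior Inverse-Gamma(6, 1435/48)
obs 9: x=3/2 → posterior Inverse-Gamma(13/2, 1729/48)

alpha=13/2, beta=1729/48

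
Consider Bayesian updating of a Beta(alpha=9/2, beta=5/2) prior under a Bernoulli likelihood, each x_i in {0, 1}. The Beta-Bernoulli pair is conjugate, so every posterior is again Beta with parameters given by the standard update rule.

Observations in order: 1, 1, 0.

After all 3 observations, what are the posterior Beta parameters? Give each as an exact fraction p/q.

alpha=13/2, beta=7/2

obs 1: x=1 → posterior Beta(11/2, 5/2)
obs 2: x=1 → posterior Beta(13/2, 5/2)
obs 3: x=0 → posterior Beta(13/2, 7/2)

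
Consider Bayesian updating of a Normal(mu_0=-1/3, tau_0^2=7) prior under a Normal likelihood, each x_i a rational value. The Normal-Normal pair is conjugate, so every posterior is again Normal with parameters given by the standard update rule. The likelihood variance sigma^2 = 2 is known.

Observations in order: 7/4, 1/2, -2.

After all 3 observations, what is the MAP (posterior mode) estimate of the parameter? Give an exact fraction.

obs 1: x=7/4 → posterior Normal(139/108, 14/9)
obs 2: x=1/2 → posterior Normal(181/192, 7/8)
obs 3: x=-2 → posterior Normal(13/276, 14/23)

13/276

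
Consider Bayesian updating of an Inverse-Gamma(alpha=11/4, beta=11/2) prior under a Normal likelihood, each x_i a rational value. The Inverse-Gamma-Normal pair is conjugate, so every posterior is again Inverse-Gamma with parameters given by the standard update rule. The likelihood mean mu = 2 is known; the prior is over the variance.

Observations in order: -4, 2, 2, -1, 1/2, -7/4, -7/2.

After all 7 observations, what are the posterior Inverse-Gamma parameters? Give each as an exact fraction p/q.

alpha=25/4, beta=1641/32

obs 1: x=-4 → posterior Inverse-Gamma(13/4, 47/2)
obs 2: x=2 → posterior Inverse-Gamma(15/4, 47/2)
obs 3: x=2 → posterior Inverse-Gamma(17/4, 47/2)
obs 4: x=-1 → posterior Inverse-Gamma(19/4, 28)
obs 5: x=1/2 → posterior Inverse-Gamma(21/4, 233/8)
obs 6: x=-7/4 → posterior Inverse-Gamma(23/4, 1157/32)
obs 7: x=-7/2 → posterior Inverse-Gamma(25/4, 1641/32)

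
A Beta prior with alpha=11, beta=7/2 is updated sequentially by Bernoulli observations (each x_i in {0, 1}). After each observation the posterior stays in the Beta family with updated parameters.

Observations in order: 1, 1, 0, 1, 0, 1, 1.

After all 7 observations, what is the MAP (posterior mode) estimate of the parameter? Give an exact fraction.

obs 1: x=1 → posterior Beta(12, 7/2)
obs 2: x=1 → posterior Beta(13, 7/2)
obs 3: x=0 → posterior Beta(13, 9/2)
obs 4: x=1 → posterior Beta(14, 9/2)
obs 5: x=0 → posterior Beta(14, 11/2)
obs 6: x=1 → posterior Beta(15, 11/2)
obs 7: x=1 → posterior Beta(16, 11/2)

10/13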